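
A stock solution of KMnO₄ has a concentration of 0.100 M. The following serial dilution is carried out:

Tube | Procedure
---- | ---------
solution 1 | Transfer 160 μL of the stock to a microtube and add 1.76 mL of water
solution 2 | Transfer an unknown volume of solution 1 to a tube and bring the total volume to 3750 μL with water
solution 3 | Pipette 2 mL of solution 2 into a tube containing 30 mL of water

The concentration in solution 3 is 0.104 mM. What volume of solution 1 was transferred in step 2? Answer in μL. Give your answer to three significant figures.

Step 1: 160 μL + 1.76 mL = 1920 μL total → factor 1920/160 = 12
Step 2: v brought to 3750 μL → factor = 3750 μL/v
Step 3: 2 mL + 30 mL = 32 mL total → factor 32/2 = 16
Product of known-step factors = 192
Overall factor = 0.100 M / (0.104 mM) = 961.54
Step-2 factor = 961.54 / 192 = 5.008
v = 3750 μL / 5.008 = 749 μL

749 μL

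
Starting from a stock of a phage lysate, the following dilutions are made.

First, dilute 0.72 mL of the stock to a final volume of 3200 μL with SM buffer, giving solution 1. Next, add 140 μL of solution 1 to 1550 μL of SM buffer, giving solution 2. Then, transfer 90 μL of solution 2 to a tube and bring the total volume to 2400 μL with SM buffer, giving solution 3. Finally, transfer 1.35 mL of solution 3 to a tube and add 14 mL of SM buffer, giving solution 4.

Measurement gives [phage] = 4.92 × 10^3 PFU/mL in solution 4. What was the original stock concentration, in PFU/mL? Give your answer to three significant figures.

8.00 × 10^7 PFU/mL

Step 1: 0.72 mL brought to 3200 μL → factor 3.2/0.72 = 4.4444
Step 2: 140 μL + 1550 μL = 1690 μL total → factor 1690/140 = 12.071
Step 3: 90 μL brought to 2400 μL → factor 2400/90 = 26.667
Step 4: 1.35 mL + 14 mL = 15.35 mL total → factor 15.35/1.35 = 11.37
Overall dilution factor = 4.4444 × 12.071 × 26.667 × 11.37 = 16267
Stock = 4.92 × 10^3 PFU/mL × 16267 = 8.00 × 10^7 PFU/mL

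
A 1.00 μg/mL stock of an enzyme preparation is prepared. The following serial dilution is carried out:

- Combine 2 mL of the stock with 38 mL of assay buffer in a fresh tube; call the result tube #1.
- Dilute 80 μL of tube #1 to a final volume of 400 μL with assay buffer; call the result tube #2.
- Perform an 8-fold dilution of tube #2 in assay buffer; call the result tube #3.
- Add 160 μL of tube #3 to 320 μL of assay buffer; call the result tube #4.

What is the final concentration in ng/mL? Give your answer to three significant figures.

0.417 ng/mL

Step 1: 2 mL + 38 mL = 40 mL total → factor 40/2 = 20
Step 2: 80 μL brought to 400 μL → factor 400/80 = 5
Step 3: 8-fold → factor 8
Step 4: 160 μL + 320 μL = 480 μL total → factor 480/160 = 3
Overall dilution factor = 20 × 5 × 8 × 3 = 2400
Final = 1.00 μg/mL / 2400 = 0.0004167 μg/mL = 0.417 ng/mL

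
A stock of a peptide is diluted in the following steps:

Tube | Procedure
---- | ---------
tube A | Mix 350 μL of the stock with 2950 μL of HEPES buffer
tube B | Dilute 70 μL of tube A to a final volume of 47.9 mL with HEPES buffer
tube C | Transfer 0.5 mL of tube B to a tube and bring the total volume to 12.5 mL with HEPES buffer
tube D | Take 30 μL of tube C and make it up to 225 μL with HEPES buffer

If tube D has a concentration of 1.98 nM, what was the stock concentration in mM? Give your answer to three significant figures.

2.40 mM

Step 1: 350 μL + 2950 μL = 3300 μL total → factor 3300/350 = 9.4286
Step 2: 70 μL brought to 47.9 mL → factor 47900/70 = 684.29
Step 3: 0.5 mL brought to 12.5 mL → factor 12.5/0.5 = 25
Step 4: 30 μL brought to 225 μL → factor 225/30 = 7.5
Overall dilution factor = 9.4286 × 684.29 × 25 × 7.5 = 1.2097 × 10^6
Stock = 1.98 nM × 1.2097 × 10^6 = 2.395 × 10^6 nM = 2.40 mM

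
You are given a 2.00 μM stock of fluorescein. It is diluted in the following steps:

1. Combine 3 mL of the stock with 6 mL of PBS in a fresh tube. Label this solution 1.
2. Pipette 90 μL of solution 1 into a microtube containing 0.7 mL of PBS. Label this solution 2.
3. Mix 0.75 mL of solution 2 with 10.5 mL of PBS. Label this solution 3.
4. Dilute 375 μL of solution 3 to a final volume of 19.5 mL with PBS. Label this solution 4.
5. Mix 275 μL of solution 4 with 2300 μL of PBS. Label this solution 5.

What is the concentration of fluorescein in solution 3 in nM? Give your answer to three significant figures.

Step 1: 3 mL + 6 mL = 9 mL total → factor 9/3 = 3
Step 2: 90 μL + 0.7 mL = 790 μL total → factor 790/90 = 8.7778
Step 3: 0.75 mL + 10.5 mL = 11.25 mL total → factor 11.25/0.75 = 15
Dilution factor through solution 3 = 3 × 8.7778 × 15 = 395
[solution 3] = 2.00 μM / 395 = 0.005063 μM = 5.06 nM

5.06 nM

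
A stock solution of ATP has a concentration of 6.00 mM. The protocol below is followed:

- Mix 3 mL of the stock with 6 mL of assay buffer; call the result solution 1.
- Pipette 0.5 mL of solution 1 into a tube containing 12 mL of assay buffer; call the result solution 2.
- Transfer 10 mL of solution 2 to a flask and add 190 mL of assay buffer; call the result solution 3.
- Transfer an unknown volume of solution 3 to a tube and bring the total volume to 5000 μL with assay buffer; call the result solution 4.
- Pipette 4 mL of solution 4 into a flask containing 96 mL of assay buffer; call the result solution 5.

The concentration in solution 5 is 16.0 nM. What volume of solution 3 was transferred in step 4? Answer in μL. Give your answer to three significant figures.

Step 1: 3 mL + 6 mL = 9 mL total → factor 9/3 = 3
Step 2: 0.5 mL + 12 mL = 12.5 mL total → factor 12.5/0.5 = 25
Step 3: 10 mL + 190 mL = 200 mL total → factor 200/10 = 20
Step 4: v brought to 5000 μL → factor = 5000 μL/v
Step 5: 4 mL + 96 mL = 100 mL total → factor 100/4 = 25
Product of known-step factors = 37500
Overall factor = 6.00 mM / (16.0 nM) = 3.75 × 10^5
Step-4 factor = 3.75 × 10^5 / 37500 = 10
v = 5000 μL / 10 = 500 μL

500 μL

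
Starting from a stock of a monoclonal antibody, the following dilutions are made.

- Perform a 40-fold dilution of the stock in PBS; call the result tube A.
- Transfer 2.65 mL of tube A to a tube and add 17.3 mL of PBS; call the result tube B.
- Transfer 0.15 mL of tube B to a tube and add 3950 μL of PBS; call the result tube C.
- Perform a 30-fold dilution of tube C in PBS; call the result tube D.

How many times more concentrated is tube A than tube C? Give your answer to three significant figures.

206

Step 1: 40-fold → factor 40
Step 2: 2.65 mL + 17.3 mL = 19.95 mL total → factor 19.95/2.65 = 7.5283
Step 3: 0.15 mL + 3950 μL = 4.1 mL total → factor 4.1/0.15 = 27.333
Dilution factor to tube A = 40; to tube C = 8230.9
[tube A]/[tube C] = (factor to tube C)/(factor to tube A) = 8230.9/40 = 206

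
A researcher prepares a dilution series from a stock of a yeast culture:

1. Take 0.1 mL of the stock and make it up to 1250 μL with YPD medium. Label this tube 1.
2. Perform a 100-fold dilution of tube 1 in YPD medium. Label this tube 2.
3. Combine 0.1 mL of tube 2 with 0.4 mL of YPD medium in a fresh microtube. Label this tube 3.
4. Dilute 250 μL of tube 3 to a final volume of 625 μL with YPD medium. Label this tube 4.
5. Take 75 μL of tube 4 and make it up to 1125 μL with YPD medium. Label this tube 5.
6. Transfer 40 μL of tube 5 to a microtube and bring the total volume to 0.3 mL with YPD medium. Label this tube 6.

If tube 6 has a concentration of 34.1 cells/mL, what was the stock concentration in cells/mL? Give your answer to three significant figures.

Step 1: 0.1 mL brought to 1250 μL → factor 1.25/0.1 = 12.5
Step 2: 100-fold → factor 100
Step 3: 0.1 mL + 0.4 mL = 0.5 mL total → factor 0.5/0.1 = 5
Step 4: 250 μL brought to 625 μL → factor 625/250 = 2.5
Step 5: 75 μL brought to 1125 μL → factor 1125/75 = 15
Step 6: 40 μL brought to 0.3 mL → factor 300/40 = 7.5
Overall dilution factor = 12.5 × 100 × 5 × 2.5 × 15 × 7.5 = 1.7578 × 10^6
Stock = 34.1 cells/mL × 1.7578 × 10^6 = 5.99 × 10^7 cells/mL

5.99 × 10^7 cells/mL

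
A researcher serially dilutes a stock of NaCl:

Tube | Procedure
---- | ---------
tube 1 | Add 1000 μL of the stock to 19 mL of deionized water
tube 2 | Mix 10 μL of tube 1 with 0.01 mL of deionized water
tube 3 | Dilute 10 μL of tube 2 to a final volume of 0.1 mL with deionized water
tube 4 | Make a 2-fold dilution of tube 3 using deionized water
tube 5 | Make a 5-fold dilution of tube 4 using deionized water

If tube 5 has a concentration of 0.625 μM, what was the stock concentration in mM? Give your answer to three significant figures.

2.50 mM

Step 1: 1000 μL + 19 mL = 20000 μL total → factor 20000/1000 = 20
Step 2: 10 μL + 0.01 mL = 20 μL total → factor 20/10 = 2
Step 3: 10 μL brought to 0.1 mL → factor 100/10 = 10
Step 4: 2-fold → factor 2
Step 5: 5-fold → factor 5
Overall dilution factor = 20 × 2 × 10 × 2 × 5 = 4000
Stock = 0.625 μM × 4000 = 2500 μM = 2.50 mM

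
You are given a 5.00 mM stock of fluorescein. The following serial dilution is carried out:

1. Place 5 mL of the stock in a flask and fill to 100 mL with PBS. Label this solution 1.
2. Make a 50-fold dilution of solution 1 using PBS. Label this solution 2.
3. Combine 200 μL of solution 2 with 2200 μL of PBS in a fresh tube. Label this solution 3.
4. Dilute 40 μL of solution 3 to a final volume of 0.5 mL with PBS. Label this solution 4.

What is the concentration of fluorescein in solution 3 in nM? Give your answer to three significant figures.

Step 1: 5 mL brought to 100 mL → factor 100/5 = 20
Step 2: 50-fold → factor 50
Step 3: 200 μL + 2200 μL = 2400 μL total → factor 2400/200 = 12
Dilution factor through solution 3 = 20 × 50 × 12 = 12000
[solution 3] = 5.00 mM / 12000 = 0.0004167 mM = 417 nM

417 nM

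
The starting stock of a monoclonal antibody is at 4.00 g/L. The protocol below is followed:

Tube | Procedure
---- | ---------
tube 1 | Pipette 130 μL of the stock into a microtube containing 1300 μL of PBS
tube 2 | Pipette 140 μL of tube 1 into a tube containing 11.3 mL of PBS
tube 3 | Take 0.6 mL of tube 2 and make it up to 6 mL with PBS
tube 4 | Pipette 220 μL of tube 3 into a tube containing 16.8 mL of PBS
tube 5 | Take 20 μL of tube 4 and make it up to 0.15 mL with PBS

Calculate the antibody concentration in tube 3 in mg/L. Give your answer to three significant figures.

Step 1: 130 μL + 1300 μL = 1430 μL total → factor 1430/130 = 11
Step 2: 140 μL + 11.3 mL = 11440 μL total → factor 11440/140 = 81.714
Step 3: 0.6 mL brought to 6 mL → factor 6/0.6 = 10
Dilution factor through tube 3 = 11 × 81.714 × 10 = 8988.6
[tube 3] = 4.00 g/L / 8988.6 = 0.0004450 g/L = 0.445 mg/L

0.445 mg/L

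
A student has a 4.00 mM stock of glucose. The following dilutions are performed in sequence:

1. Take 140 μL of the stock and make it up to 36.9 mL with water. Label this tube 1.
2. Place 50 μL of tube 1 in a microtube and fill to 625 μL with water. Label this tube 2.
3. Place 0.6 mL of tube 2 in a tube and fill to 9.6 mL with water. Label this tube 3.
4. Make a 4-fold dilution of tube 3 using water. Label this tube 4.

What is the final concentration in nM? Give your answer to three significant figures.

Step 1: 140 μL brought to 36.9 mL → factor 36900/140 = 263.57
Step 2: 50 μL brought to 625 μL → factor 625/50 = 12.5
Step 3: 0.6 mL brought to 9.6 mL → factor 9.6/0.6 = 16
Step 4: 4-fold → factor 4
Overall dilution factor = 263.57 × 12.5 × 16 × 4 = 2.1086 × 10^5
Final = 4.00 mM / 2.1086 × 10^5 = 1.897 × 10^-5 mM = 19.0 nM

19.0 nM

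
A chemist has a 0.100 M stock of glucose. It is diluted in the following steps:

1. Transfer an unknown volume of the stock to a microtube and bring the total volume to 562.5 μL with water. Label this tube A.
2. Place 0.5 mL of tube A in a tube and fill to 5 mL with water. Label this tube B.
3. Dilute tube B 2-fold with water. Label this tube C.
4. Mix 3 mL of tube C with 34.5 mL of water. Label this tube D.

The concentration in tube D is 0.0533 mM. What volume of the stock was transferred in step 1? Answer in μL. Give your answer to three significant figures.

Step 1: v brought to 562.5 μL → factor = 562.5 μL/v
Step 2: 0.5 mL brought to 5 mL → factor 5/0.5 = 10
Step 3: 2-fold → factor 2
Step 4: 3 mL + 34.5 mL = 37.5 mL total → factor 37.5/3 = 12.5
Product of known-step factors = 250
Overall factor = 0.100 M / (0.0533 mM) = 1876.2
Step-1 factor = 1876.2 / 250 = 7.5047
v = 562.5 μL / 7.5047 = 75.0 μL

75.0 μL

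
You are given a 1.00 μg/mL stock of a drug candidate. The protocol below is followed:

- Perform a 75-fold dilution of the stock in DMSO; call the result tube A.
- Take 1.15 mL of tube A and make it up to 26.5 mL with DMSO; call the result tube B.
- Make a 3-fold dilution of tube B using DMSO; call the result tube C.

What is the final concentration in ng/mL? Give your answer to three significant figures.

0.193 ng/mL

Step 1: 75-fold → factor 75
Step 2: 1.15 mL brought to 26.5 mL → factor 26.5/1.15 = 23.043
Step 3: 3-fold → factor 3
Overall dilution factor = 75 × 23.043 × 3 = 5184.8
Final = 1.00 μg/mL / 5184.8 = 0.0001929 μg/mL = 0.193 ng/mL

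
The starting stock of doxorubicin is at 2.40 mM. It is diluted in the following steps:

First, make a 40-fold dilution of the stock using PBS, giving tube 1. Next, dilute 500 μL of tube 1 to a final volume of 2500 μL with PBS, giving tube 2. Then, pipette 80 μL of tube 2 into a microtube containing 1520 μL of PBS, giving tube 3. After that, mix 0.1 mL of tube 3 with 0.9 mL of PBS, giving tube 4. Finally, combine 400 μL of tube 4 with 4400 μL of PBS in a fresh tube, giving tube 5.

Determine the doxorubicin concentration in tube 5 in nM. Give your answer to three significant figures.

Step 1: 40-fold → factor 40
Step 2: 500 μL brought to 2500 μL → factor 2500/500 = 5
Step 3: 80 μL + 1520 μL = 1600 μL total → factor 1600/80 = 20
Step 4: 0.1 mL + 0.9 mL = 1 mL total → factor 1/0.1 = 10
Step 5: 400 μL + 4400 μL = 4800 μL total → factor 4800/400 = 12
Overall dilution factor = 40 × 5 × 20 × 10 × 12 = 4.8 × 10^5
Final = 2.40 mM / 4.8 × 10^5 = 5.000 × 10^-6 mM = 5.00 nM

5.00 nM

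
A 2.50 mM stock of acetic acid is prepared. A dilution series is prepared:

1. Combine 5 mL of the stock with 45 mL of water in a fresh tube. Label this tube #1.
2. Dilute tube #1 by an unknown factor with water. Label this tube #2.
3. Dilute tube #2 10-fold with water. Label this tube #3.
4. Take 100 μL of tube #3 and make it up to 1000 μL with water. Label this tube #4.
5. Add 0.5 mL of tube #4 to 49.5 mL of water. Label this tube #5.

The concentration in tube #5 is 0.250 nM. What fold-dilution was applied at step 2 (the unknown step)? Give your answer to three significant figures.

Step 1: 5 mL + 45 mL = 50 mL total → factor 50/5 = 10
Step 2: unknown factor x
Step 3: 10-fold → factor 10
Step 4: 100 μL brought to 1000 μL → factor 1000/100 = 10
Step 5: 0.5 mL + 49.5 mL = 50 mL total → factor 50/0.5 = 100
Product of known-step factors = 1 × 10^5
Overall factor = 2.50 mM / (0.250 nM) = 1 × 10^7
x = 1 × 10^7 / 1 × 10^5 = 100

100-fold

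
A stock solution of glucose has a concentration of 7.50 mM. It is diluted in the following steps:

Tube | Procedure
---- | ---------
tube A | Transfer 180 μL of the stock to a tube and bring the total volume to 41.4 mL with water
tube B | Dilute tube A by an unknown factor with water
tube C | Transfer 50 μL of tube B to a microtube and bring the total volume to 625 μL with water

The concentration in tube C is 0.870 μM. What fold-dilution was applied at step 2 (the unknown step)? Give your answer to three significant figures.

Step 1: 180 μL brought to 41.4 mL → factor 41400/180 = 230
Step 2: unknown factor x
Step 3: 50 μL brought to 625 μL → factor 625/50 = 12.5
Product of known-step factors = 2875
Overall factor = 7.50 mM / (0.870 μM) = 8620.7
x = 8620.7 / 2875 = 3.00

3.00-fold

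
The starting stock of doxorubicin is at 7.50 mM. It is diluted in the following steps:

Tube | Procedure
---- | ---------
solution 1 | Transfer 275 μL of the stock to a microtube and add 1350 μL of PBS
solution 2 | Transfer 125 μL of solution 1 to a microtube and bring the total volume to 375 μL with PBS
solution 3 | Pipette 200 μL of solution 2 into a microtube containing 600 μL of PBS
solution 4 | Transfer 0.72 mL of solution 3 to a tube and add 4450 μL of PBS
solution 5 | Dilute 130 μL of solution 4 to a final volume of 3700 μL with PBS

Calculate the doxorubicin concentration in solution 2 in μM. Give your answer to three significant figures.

423 μM

Step 1: 275 μL + 1350 μL = 1625 μL total → factor 1625/275 = 5.9091
Step 2: 125 μL brought to 375 μL → factor 375/125 = 3
Dilution factor through solution 2 = 5.9091 × 3 = 17.727
[solution 2] = 7.50 mM / 17.727 = 0.4231 mM = 423 μM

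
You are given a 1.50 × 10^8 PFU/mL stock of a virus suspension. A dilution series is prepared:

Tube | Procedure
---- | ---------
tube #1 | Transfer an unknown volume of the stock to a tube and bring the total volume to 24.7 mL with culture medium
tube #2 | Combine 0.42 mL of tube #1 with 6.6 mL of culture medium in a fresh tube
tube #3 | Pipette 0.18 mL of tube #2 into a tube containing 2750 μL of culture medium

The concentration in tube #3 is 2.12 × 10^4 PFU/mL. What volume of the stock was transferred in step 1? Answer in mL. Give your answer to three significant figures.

Step 1: v brought to 24.7 mL → factor = 24.7 mL/v
Step 2: 0.42 mL + 6.6 mL = 7.02 mL total → factor 7.02/0.42 = 16.714
Step 3: 0.18 mL + 2750 μL = 2.93 mL total → factor 2.93/0.18 = 16.278
Product of known-step factors = 272.07
Overall factor = 1.50 × 10^8 PFU/mL / (2.12 × 10^4 PFU/mL) = 7075.5
Step-1 factor = 7075.5 / 272.07 = 26.006
v = 24.7 mL / 26.006 = 0.950 mL

0.950 mL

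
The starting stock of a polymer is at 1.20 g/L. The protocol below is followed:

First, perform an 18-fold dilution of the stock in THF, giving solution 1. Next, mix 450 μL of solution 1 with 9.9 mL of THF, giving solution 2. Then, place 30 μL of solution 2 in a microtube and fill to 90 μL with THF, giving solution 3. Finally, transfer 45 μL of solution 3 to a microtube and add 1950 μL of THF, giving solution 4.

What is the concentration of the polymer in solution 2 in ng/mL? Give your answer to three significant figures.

Step 1: 18-fold → factor 18
Step 2: 450 μL + 9.9 mL = 10350 μL total → factor 10350/450 = 23
Dilution factor through solution 2 = 18 × 23 = 414
[solution 2] = 1.20 g/L / 414 = 0.002899 g/L = 2.90 × 10^3 ng/mL

2.90 × 10^3 ng/mL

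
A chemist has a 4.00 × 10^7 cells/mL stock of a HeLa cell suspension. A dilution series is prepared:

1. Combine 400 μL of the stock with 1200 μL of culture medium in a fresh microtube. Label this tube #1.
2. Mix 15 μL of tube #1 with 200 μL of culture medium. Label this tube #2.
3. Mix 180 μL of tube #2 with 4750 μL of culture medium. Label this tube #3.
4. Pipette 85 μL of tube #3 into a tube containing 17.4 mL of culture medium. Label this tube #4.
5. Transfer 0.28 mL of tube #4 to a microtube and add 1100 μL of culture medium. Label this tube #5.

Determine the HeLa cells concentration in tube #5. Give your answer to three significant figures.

25.1 cells/mL

Step 1: 400 μL + 1200 μL = 1600 μL total → factor 1600/400 = 4
Step 2: 15 μL + 200 μL = 215 μL total → factor 215/15 = 14.333
Step 3: 180 μL + 4750 μL = 4930 μL total → factor 4930/180 = 27.389
Step 4: 85 μL + 17.4 mL = 17485 μL total → factor 17485/85 = 205.71
Step 5: 0.28 mL + 1100 μL = 1.38 mL total → factor 1.38/0.28 = 4.9286
Overall dilution factor = 4 × 14.333 × 27.389 × 205.71 × 4.9286 = 1.592 × 10^6
Final = 4.00 × 10^7 cells/mL / 1.592 × 10^6 = 25.1 cells/mL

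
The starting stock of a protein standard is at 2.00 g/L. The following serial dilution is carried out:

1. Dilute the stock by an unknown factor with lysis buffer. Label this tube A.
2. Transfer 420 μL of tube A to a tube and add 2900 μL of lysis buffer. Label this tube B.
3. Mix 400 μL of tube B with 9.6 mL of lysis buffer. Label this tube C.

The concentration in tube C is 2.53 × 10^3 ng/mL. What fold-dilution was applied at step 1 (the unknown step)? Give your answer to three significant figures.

4.00-fold

Step 1: unknown factor x
Step 2: 420 μL + 2900 μL = 3320 μL total → factor 3320/420 = 7.9048
Step 3: 400 μL + 9.6 mL = 10000 μL total → factor 10000/400 = 25
Product of known-step factors = 197.62
Overall factor = 2.00 g/L / (2.53 × 10^3 ng/mL) = 790.51
x = 790.51 / 197.62 = 4.00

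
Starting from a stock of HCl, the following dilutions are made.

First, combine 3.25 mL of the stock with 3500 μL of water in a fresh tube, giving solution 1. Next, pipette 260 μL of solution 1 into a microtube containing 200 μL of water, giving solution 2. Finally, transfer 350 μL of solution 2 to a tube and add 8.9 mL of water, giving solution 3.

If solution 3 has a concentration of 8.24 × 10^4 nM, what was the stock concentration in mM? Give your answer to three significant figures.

Step 1: 3.25 mL + 3500 μL = 6.75 mL total → factor 6.75/3.25 = 2.0769
Step 2: 260 μL + 200 μL = 460 μL total → factor 460/260 = 1.7692
Step 3: 350 μL + 8.9 mL = 9250 μL total → factor 9250/350 = 26.429
Overall dilution factor = 2.0769 × 1.7692 × 26.429 = 97.113
Stock = 8.24 × 10^4 nM × 97.113 = 8.002 × 10^6 nM = 8.00 mM

8.00 mM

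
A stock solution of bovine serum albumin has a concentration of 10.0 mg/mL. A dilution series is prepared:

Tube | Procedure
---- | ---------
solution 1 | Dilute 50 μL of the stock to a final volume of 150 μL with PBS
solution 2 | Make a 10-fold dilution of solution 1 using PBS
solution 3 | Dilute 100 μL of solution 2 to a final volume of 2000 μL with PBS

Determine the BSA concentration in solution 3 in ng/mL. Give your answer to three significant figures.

Step 1: 50 μL brought to 150 μL → factor 150/50 = 3
Step 2: 10-fold → factor 10
Step 3: 100 μL brought to 2000 μL → factor 2000/100 = 20
Overall dilution factor = 3 × 10 × 20 = 600
Final = 10.0 mg/mL / 600 = 0.01667 mg/mL = 1.67 × 10^4 ng/mL

1.67 × 10^4 ng/mL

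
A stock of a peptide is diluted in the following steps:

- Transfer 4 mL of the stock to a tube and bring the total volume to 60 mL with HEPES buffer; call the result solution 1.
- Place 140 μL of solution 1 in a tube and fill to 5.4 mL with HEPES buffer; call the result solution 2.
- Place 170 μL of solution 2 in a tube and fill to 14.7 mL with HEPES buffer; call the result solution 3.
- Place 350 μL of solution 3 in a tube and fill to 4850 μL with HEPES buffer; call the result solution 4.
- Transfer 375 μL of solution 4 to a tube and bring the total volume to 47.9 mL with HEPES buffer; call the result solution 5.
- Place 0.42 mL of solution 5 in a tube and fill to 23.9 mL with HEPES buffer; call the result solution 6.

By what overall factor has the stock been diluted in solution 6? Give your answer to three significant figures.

Step 1: 4 mL brought to 60 mL → factor 60/4 = 15
Step 2: 140 μL brought to 5.4 mL → factor 5400/140 = 38.571
Step 3: 170 μL brought to 14.7 mL → factor 14700/170 = 86.471
Step 4: 350 μL brought to 4850 μL → factor 4850/350 = 13.857
Step 5: 375 μL brought to 47.9 mL → factor 47900/375 = 127.73
Step 6: 0.42 mL brought to 23.9 mL → factor 23.9/0.42 = 56.905
Overall dilution factor = 15 × 38.571 × 86.471 × 13.857 × 127.73 × 56.905 = 5.0391 × 10^9

5.04 × 10^9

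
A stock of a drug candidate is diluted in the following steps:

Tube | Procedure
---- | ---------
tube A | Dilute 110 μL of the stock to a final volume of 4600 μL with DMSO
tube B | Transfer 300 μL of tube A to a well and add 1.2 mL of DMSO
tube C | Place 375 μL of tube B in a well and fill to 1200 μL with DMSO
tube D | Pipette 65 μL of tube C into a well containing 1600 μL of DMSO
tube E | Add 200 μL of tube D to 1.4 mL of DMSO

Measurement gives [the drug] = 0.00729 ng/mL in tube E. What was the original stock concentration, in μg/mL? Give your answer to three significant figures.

Step 1: 110 μL brought to 4600 μL → factor 4600/110 = 41.818
Step 2: 300 μL + 1.2 mL = 1500 μL total → factor 1500/300 = 5
Step 3: 375 μL brought to 1200 μL → factor 1200/375 = 3.2
Step 4: 65 μL + 1600 μL = 1665 μL total → factor 1665/65 = 25.615
Step 5: 200 μL + 1.4 mL = 1600 μL total → factor 1600/200 = 8
Overall dilution factor = 41.818 × 5 × 3.2 × 25.615 × 8 = 1.3711 × 10^5
Stock = 0.00729 ng/mL × 1.3711 × 10^5 = 999.5 ng/mL = 1.00 μg/mL

1.00 μg/mL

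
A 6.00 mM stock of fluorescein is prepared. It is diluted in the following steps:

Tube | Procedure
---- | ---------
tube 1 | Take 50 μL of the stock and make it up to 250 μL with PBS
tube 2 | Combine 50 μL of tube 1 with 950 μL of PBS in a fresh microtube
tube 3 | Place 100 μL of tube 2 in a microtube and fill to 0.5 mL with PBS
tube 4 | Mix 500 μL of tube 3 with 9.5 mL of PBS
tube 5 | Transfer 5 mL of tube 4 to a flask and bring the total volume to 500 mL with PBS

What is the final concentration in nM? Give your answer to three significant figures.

Step 1: 50 μL brought to 250 μL → factor 250/50 = 5
Step 2: 50 μL + 950 μL = 1000 μL total → factor 1000/50 = 20
Step 3: 100 μL brought to 0.5 mL → factor 500/100 = 5
Step 4: 500 μL + 9.5 mL = 10000 μL total → factor 10000/500 = 20
Step 5: 5 mL brought to 500 mL → factor 500/5 = 100
Overall dilution factor = 5 × 20 × 5 × 20 × 100 = 1 × 10^6
Final = 6.00 mM / 1 × 10^6 = 6.000 × 10^-6 mM = 6.00 nM

6.00 nM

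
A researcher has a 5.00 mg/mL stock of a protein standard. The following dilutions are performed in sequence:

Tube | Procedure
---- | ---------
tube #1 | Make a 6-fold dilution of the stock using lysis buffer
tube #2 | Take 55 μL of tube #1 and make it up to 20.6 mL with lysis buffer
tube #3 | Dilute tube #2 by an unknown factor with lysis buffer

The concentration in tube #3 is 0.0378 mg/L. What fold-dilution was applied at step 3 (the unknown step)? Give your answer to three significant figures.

Step 1: 6-fold → factor 6
Step 2: 55 μL brought to 20.6 mL → factor 20600/55 = 374.55
Step 3: unknown factor x
Product of known-step factors = 2247.3
Overall factor = 5.00 mg/mL / (0.0378 mg/L) = 1.3228 × 10^5
x = 1.3228 × 10^5 / 2247.3 = 58.9

58.9-fold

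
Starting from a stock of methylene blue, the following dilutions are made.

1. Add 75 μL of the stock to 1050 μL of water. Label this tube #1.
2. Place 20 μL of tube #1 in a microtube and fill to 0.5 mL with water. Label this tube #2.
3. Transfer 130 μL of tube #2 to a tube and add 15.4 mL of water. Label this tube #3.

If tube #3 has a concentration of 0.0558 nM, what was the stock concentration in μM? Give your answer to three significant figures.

Step 1: 75 μL + 1050 μL = 1125 μL total → factor 1125/75 = 15
Step 2: 20 μL brought to 0.5 mL → factor 500/20 = 25
Step 3: 130 μL + 15.4 mL = 15530 μL total → factor 15530/130 = 119.46
Overall dilution factor = 15 × 25 × 119.46 = 44798
Stock = 0.0558 nM × 44798 = 2500 nM = 2.50 μM

2.50 μM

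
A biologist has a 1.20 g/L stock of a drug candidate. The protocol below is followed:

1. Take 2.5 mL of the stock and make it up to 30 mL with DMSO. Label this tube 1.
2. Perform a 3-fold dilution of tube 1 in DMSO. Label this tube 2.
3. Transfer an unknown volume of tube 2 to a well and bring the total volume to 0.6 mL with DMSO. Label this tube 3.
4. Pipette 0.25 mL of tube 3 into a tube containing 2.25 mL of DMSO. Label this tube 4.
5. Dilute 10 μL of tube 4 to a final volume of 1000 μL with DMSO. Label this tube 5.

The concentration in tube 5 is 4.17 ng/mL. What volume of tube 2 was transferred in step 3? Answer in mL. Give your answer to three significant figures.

Step 1: 2.5 mL brought to 30 mL → factor 30/2.5 = 12
Step 2: 3-fold → factor 3
Step 3: v brought to 0.6 mL → factor = 0.6 mL/v
Step 4: 0.25 mL + 2.25 mL = 2.5 mL total → factor 2.5/0.25 = 10
Step 5: 10 μL brought to 1000 μL → factor 1000/10 = 100
Product of known-step factors = 36000
Overall factor = 1.20 g/L / (4.17 ng/mL) = 2.8777 × 10^5
Step-3 factor = 2.8777 × 10^5 / 36000 = 7.9936
v = 0.6 mL / 7.9936 = 0.0751 mL

0.0751 mL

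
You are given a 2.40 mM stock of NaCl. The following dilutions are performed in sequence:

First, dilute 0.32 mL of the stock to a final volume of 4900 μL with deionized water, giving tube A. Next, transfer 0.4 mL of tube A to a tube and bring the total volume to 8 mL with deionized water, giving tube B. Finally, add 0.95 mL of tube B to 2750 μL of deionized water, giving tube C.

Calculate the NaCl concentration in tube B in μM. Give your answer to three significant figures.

7.84 μM

Step 1: 0.32 mL brought to 4900 μL → factor 4.9/0.32 = 15.312
Step 2: 0.4 mL brought to 8 mL → factor 8/0.4 = 20
Dilution factor through tube B = 15.312 × 20 = 306.25
[tube B] = 2.40 mM / 306.25 = 0.007837 mM = 7.84 μM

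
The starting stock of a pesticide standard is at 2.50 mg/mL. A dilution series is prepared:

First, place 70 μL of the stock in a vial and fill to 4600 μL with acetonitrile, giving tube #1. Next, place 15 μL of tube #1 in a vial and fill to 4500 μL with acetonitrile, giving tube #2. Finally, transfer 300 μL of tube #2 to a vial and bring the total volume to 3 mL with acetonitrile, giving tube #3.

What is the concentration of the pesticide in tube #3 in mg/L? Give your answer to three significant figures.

Step 1: 70 μL brought to 4600 μL → factor 4600/70 = 65.714
Step 2: 15 μL brought to 4500 μL → factor 4500/15 = 300
Step 3: 300 μL brought to 3 mL → factor 3000/300 = 10
Overall dilution factor = 65.714 × 300 × 10 = 1.9714 × 10^5
Final = 2.50 mg/mL / 1.9714 × 10^5 = 1.268 × 10^-5 mg/mL = 0.0127 mg/L

0.0127 mg/L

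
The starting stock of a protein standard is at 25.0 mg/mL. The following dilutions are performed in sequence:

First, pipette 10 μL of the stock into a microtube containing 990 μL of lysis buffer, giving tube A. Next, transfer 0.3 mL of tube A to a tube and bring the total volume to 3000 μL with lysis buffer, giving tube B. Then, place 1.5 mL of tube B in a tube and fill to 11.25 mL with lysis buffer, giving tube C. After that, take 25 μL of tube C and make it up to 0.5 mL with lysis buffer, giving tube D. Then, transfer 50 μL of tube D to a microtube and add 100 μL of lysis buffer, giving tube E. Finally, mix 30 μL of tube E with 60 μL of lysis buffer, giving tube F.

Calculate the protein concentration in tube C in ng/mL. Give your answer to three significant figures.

Step 1: 10 μL + 990 μL = 1000 μL total → factor 1000/10 = 100
Step 2: 0.3 mL brought to 3000 μL → factor 3/0.3 = 10
Step 3: 1.5 mL brought to 11.25 mL → factor 11.25/1.5 = 7.5
Dilution factor through tube C = 100 × 10 × 7.5 = 7500
[tube C] = 25.0 mg/mL / 7500 = 0.003333 mg/mL = 3.33 × 10^3 ng/mL

3.33 × 10^3 ng/mL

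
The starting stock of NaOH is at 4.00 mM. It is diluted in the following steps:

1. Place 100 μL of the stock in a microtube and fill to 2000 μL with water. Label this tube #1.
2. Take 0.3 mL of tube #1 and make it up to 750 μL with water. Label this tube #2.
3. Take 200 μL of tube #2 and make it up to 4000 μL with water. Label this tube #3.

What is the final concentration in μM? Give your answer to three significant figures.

Step 1: 100 μL brought to 2000 μL → factor 2000/100 = 20
Step 2: 0.3 mL brought to 750 μL → factor 0.75/0.3 = 2.5
Step 3: 200 μL brought to 4000 μL → factor 4000/200 = 20
Overall dilution factor = 20 × 2.5 × 20 = 1000
Final = 4.00 mM / 1000 = 0.004000 mM = 4.00 μM

4.00 μM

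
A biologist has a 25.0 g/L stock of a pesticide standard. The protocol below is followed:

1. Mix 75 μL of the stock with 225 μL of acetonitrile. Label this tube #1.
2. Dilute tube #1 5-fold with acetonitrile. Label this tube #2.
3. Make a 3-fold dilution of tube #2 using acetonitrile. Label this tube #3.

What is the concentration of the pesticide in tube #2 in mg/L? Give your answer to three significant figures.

Step 1: 75 μL + 225 μL = 300 μL total → factor 300/75 = 4
Step 2: 5-fold → factor 5
Dilution factor through tube #2 = 4 × 5 = 20
[tube #2] = 25.0 g/L / 20 = 1.250 g/L = 1.25 × 10^3 mg/L

1.25 × 10^3 mg/L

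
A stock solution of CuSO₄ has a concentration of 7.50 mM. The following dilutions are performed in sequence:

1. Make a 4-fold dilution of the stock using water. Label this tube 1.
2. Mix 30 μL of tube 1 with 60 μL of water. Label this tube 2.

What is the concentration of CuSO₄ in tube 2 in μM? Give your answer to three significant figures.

Step 1: 4-fold → factor 4
Step 2: 30 μL + 60 μL = 90 μL total → factor 90/30 = 3
Overall dilution factor = 4 × 3 = 12
Final = 7.50 mM / 12 = 0.6250 mM = 625 μM

625 μM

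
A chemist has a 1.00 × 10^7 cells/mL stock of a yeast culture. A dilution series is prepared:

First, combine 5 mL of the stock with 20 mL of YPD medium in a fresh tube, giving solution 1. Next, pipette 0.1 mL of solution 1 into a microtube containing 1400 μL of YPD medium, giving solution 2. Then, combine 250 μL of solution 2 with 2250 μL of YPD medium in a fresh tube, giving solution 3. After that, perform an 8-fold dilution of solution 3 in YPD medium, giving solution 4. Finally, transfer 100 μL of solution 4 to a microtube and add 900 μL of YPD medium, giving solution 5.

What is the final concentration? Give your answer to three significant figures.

167 cells/mL

Step 1: 5 mL + 20 mL = 25 mL total → factor 25/5 = 5
Step 2: 0.1 mL + 1400 μL = 1.5 mL total → factor 1.5/0.1 = 15
Step 3: 250 μL + 2250 μL = 2500 μL total → factor 2500/250 = 10
Step 4: 8-fold → factor 8
Step 5: 100 μL + 900 μL = 1000 μL total → factor 1000/100 = 10
Overall dilution factor = 5 × 15 × 10 × 8 × 10 = 60000
Final = 1.00 × 10^7 cells/mL / 60000 = 167 cells/mL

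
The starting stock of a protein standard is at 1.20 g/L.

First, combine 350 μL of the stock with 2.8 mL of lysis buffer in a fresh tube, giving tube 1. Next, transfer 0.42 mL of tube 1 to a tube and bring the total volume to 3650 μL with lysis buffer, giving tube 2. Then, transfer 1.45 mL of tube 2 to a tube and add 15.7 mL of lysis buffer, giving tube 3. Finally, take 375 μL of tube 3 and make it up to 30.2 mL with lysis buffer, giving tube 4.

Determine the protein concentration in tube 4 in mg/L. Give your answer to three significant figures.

0.0161 mg/L

Step 1: 350 μL + 2.8 mL = 3150 μL total → factor 3150/350 = 9
Step 2: 0.42 mL brought to 3650 μL → factor 3.65/0.42 = 8.6905
Step 3: 1.45 mL + 15.7 mL = 17.15 mL total → factor 17.15/1.45 = 11.828
Step 4: 375 μL brought to 30.2 mL → factor 30200/375 = 80.533
Overall dilution factor = 9 × 8.6905 × 11.828 × 80.533 = 74500
Final = 1.20 g/L / 74500 = 1.611 × 10^-5 g/L = 0.0161 mg/L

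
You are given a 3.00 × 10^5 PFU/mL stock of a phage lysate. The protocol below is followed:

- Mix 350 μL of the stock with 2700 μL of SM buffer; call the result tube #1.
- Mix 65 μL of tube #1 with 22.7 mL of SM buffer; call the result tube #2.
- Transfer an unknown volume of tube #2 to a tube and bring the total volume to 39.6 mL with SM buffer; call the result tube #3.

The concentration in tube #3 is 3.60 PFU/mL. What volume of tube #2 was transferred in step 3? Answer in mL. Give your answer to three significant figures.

Step 1: 350 μL + 2700 μL = 3050 μL total → factor 3050/350 = 8.7143
Step 2: 65 μL + 22.7 mL = 22765 μL total → factor 22765/65 = 350.23
Step 3: v brought to 39.6 mL → factor = 39.6 mL/v
Product of known-step factors = 3052
Overall factor = 3.00 × 10^5 PFU/mL / (3.60 PFU/mL) = 83333
Step-3 factor = 83333 / 3052 = 27.304
v = 39.6 mL / 27.304 = 1.45 mL

1.45 mL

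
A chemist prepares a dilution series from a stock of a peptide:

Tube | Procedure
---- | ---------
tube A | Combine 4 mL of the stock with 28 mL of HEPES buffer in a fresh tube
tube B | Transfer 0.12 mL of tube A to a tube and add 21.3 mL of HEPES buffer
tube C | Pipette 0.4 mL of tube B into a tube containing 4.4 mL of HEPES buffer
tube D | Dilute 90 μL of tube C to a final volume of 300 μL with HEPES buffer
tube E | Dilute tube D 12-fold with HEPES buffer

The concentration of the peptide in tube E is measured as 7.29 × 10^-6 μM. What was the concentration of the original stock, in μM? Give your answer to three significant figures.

Step 1: 4 mL + 28 mL = 32 mL total → factor 32/4 = 8
Step 2: 0.12 mL + 21.3 mL = 21.42 mL total → factor 21.42/0.12 = 178.5
Step 3: 0.4 mL + 4.4 mL = 4.8 mL total → factor 4.8/0.4 = 12
Step 4: 90 μL brought to 300 μL → factor 300/90 = 3.3333
Step 5: 12-fold → factor 12
Overall dilution factor = 8 × 178.5 × 12 × 3.3333 × 12 = 6.8544 × 10^5
Stock = 7.29 × 10^-6 μM × 6.8544 × 10^5 = 5.00 μM

5.00 μM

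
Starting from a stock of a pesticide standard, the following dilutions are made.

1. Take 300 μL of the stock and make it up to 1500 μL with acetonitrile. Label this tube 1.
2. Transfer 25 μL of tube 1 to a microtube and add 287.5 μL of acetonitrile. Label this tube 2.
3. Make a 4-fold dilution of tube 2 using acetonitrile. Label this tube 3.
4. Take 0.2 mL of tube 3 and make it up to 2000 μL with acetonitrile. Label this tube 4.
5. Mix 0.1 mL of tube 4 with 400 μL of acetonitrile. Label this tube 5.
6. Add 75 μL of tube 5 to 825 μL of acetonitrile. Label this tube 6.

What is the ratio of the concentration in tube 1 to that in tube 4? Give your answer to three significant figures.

Step 1: 300 μL brought to 1500 μL → factor 1500/300 = 5
Step 2: 25 μL + 287.5 μL = 312.5 μL total → factor 312.5/25 = 12.5
Step 3: 4-fold → factor 4
Step 4: 0.2 mL brought to 2000 μL → factor 2/0.2 = 10
Dilution factor to tube 1 = 5; to tube 4 = 2500
[tube 1]/[tube 4] = (factor to tube 4)/(factor to tube 1) = 2500/5 = 500

500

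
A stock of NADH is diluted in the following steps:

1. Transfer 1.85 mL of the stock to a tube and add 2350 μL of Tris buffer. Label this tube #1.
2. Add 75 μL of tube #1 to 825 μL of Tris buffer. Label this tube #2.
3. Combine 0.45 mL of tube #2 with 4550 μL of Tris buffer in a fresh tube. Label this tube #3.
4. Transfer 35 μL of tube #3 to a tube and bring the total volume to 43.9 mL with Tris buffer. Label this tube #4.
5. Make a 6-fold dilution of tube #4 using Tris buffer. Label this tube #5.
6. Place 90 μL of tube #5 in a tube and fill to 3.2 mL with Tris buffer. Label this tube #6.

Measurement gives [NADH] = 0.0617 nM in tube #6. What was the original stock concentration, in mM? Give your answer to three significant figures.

5.00 mM

Step 1: 1.85 mL + 2350 μL = 4.2 mL total → factor 4.2/1.85 = 2.2703
Step 2: 75 μL + 825 μL = 900 μL total → factor 900/75 = 12
Step 3: 0.45 mL + 4550 μL = 5 mL total → factor 5/0.45 = 11.111
Step 4: 35 μL brought to 43.9 mL → factor 43900/35 = 1254.3
Step 5: 6-fold → factor 6
Step 6: 90 μL brought to 3.2 mL → factor 3200/90 = 35.556
Overall dilution factor = 2.2703 × 12 × 11.111 × 1254.3 × 6 × 35.556 = 8.0997 × 10^7
Stock = 0.0617 nM × 8.0997 × 10^7 = 4.998 × 10^6 nM = 5.00 mM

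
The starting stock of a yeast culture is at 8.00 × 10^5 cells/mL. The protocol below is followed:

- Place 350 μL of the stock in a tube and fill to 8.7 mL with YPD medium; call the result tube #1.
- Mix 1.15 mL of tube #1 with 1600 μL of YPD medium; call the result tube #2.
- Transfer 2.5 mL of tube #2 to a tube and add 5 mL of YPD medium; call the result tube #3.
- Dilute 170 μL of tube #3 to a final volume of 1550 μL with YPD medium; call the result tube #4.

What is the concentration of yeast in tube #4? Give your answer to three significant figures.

492 cells/mL

Step 1: 350 μL brought to 8.7 mL → factor 8700/350 = 24.857
Step 2: 1.15 mL + 1600 μL = 2.75 mL total → factor 2.75/1.15 = 2.3913
Step 3: 2.5 mL + 5 mL = 7.5 mL total → factor 7.5/2.5 = 3
Step 4: 170 μL brought to 1550 μL → factor 1550/170 = 9.1176
Overall dilution factor = 24.857 × 2.3913 × 3 × 9.1176 = 1625.9
Final = 8.00 × 10^5 cells/mL / 1625.9 = 492 cells/mL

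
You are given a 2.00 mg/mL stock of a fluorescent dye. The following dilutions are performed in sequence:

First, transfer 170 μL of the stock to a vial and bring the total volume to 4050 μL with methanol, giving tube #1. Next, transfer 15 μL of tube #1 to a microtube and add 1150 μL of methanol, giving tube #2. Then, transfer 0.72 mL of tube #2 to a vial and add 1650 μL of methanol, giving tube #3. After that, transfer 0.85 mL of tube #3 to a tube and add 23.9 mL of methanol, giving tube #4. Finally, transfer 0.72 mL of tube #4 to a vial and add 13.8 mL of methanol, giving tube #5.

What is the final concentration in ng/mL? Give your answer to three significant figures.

0.559 ng/mL

Step 1: 170 μL brought to 4050 μL → factor 4050/170 = 23.824
Step 2: 15 μL + 1150 μL = 1165 μL total → factor 1165/15 = 77.667
Step 3: 0.72 mL + 1650 μL = 2.37 mL total → factor 2.37/0.72 = 3.2917
Step 4: 0.85 mL + 23.9 mL = 24.75 mL total → factor 24.75/0.85 = 29.118
Step 5: 0.72 mL + 13.8 mL = 14.52 mL total → factor 14.52/0.72 = 20.167
Overall dilution factor = 23.824 × 77.667 × 3.2917 × 29.118 × 20.167 = 3.5764 × 10^6
Final = 2.00 mg/mL / 3.5764 × 10^6 = 5.592 × 10^-7 mg/mL = 0.559 ng/mL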